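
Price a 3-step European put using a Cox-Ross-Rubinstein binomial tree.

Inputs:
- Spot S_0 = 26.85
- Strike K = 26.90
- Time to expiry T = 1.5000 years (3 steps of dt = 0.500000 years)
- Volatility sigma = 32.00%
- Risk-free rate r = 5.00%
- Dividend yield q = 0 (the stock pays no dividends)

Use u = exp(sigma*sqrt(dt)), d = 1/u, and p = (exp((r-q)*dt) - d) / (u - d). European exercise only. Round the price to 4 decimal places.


Answer: Price = V(0,0) = 3.4605

Derivation:
dt = T/N = 0.500000
u = exp(sigma*sqrt(dt)) = 1.253919; d = 1/u = 0.797499
p = (exp((r-q)*dt) - d) / (u - d) = 0.499136
Discount per step: exp(-r*dt) = 0.975310
Stock lattice S(k, i) with i counting down-moves:
  k=0: S(0,0) = 26.8500
  k=1: S(1,0) = 33.6677; S(1,1) = 21.4129
  k=2: S(2,0) = 42.2166; S(2,1) = 26.8500; S(2,2) = 17.0767
  k=3: S(3,0) = 52.9362; S(3,1) = 33.6677; S(3,2) = 21.4129; S(3,3) = 13.6187
Terminal payoffs V(N, i) = max(K - S_T, 0):
  V(3,0) = 0.000000; V(3,1) = 0.000000; V(3,2) = 5.487141; V(3,3) = 13.281307
Backward induction: V(k, i) = exp(-r*dt) * [p * V(k+1, i) + (1-p) * V(k+1, i+1)].
  V(2,0) = exp(-r*dt) * [p*0.000000 + (1-p)*0.000000] = 0.000000
  V(2,1) = exp(-r*dt) * [p*0.000000 + (1-p)*5.487141] = 2.680454
  V(2,2) = exp(-r*dt) * [p*5.487141 + (1-p)*13.281307] = 9.159094
  V(1,0) = exp(-r*dt) * [p*0.000000 + (1-p)*2.680454] = 1.309395
  V(1,1) = exp(-r*dt) * [p*2.680454 + (1-p)*9.159094] = 5.779073
  V(0,0) = exp(-r*dt) * [p*1.309395 + (1-p)*5.779073] = 3.460493


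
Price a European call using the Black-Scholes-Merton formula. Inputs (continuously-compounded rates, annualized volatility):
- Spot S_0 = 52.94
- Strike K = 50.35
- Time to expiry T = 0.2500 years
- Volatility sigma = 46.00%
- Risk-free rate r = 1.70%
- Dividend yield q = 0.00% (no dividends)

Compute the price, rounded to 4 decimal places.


Answer: Price = 6.2511

Derivation:
d1 = (ln(S/K) + (r - q + 0.5*sigma^2) * T) / (sigma * sqrt(T)) = 0.35156773
d2 = d1 - sigma * sqrt(T) = 0.12156773
exp(-rT) = 0.99575902; exp(-qT) = 1.00000000
C = S_0 * exp(-qT) * N(d1) - K * exp(-rT) * N(d2)
N(d1) = 0.63741876; N(d2) = 0.54837931
C = 52.9400 * 1.00000000 * 0.63741876 - 50.3500 * 0.99575902 * 0.54837931 = 6.2511


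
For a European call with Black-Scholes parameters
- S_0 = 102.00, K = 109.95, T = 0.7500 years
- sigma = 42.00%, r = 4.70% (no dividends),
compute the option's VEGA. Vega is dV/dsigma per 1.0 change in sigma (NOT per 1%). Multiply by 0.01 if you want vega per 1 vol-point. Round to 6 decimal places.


d1 = 0.0724357292; d2 = -0.2912949404
phi(d1) = 0.3978970400; exp(-qT) = 1.0000000000; exp(-rT) = 0.9653640451
Vega = S * exp(-qT) * phi(d1) * sqrt(T) = 102.0000 * 1.0000000000 * 0.3978970400 * 0.8660254038 = 35.148072

Answer: Vega = 35.148072


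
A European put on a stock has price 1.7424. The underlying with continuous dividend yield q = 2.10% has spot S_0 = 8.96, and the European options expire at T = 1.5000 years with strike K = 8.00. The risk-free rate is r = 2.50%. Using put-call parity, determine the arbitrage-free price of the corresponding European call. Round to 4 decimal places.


Answer: Call price = 2.7190

Derivation:
Put-call parity: C - P = S_0 * exp(-qT) - K * exp(-rT).
S_0 * exp(-qT) = 8.9600 * 0.96899096 = 8.68215897
K * exp(-rT) = 8.0000 * 0.96319442 = 7.70555534
C = P + S*exp(-qT) - K*exp(-rT)
C = 1.7424 + 8.68215897 - 7.70555534 = 2.7190


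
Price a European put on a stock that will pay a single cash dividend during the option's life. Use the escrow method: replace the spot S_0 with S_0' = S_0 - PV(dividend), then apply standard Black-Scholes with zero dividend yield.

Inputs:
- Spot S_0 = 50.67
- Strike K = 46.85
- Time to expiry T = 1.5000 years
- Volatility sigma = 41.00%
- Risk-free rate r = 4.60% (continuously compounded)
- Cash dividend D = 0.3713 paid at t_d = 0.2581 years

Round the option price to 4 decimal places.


Answer: Price = 6.3842

Derivation:
PV(D) = D * exp(-r * t_d) = 0.3713 * 0.98819760 = 0.36691777
S_0' = S_0 - PV(D) = 50.6700 - 0.36691777 = 50.30308223
d1 = (ln(S_0'/K) + (r + sigma^2/2)*T) / (sigma*sqrt(T)) = 0.53010611
d2 = d1 - sigma*sqrt(T) = 0.02796071
exp(-rT) = 0.93332668
N(-d1) = 0.29801918; N(-d2) = 0.48884674
P = K * exp(-rT) * N(-d2) - S_0' * N(-d1) = 46.8500 * 0.93332668 * 0.48884674 - 50.30308223 * 0.29801918 = 6.3842


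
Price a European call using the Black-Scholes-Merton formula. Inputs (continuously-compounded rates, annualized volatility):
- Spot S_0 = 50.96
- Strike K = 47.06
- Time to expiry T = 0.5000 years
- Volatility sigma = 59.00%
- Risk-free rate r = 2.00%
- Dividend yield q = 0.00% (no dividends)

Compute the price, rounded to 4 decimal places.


d1 = (ln(S/K) + (r - q + 0.5*sigma^2) * T) / (sigma * sqrt(T)) = 0.42340746
d2 = d1 - sigma * sqrt(T) = 0.00621446
exp(-rT) = 0.99004983; exp(-qT) = 1.00000000
C = S_0 * exp(-qT) * N(d1) - K * exp(-rT) * N(d2)
N(d1) = 0.66400100; N(d2) = 0.50247919
C = 50.9600 * 1.00000000 * 0.66400100 - 47.0600 * 0.99004983 * 0.50247919 = 10.4261

Answer: Price = 10.4261


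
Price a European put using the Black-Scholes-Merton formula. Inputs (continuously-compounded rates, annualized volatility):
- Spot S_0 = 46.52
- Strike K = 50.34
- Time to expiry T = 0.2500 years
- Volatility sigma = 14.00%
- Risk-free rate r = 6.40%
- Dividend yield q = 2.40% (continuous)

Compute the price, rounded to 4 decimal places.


Answer: Price = 3.5866

Derivation:
d1 = (ln(S/K) + (r - q + 0.5*sigma^2) * T) / (sigma * sqrt(T)) = -0.94953803
d2 = d1 - sigma * sqrt(T) = -1.01953803
exp(-rT) = 0.98412732; exp(-qT) = 0.99401796
P = K * exp(-rT) * N(-d2) - S_0 * exp(-qT) * N(-d1)
N(-d1) = 0.82882648; N(-d2) = 0.84602620
P = 50.3400 * 0.98412732 * 0.84602620 - 46.5200 * 0.99401796 * 0.82882648 = 3.5866


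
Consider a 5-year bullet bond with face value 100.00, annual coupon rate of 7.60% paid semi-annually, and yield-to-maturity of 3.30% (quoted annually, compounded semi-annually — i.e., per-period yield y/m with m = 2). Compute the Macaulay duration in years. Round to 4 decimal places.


Coupon per period c = face * coupon_rate / m = 3.800000
Periods per year m = 2; per-period yield y/m = 0.016500
Number of cashflows N = 10
Cashflows (t years, CF_t, discount factor 1/(1+y/m)^(m*t), PV):
  t = 0.5000: CF_t = 3.800000, DF = 0.983768, PV = 3.738318
  t = 1.0000: CF_t = 3.800000, DF = 0.967799, PV = 3.677637
  t = 1.5000: CF_t = 3.800000, DF = 0.952090, PV = 3.617941
  t = 2.0000: CF_t = 3.800000, DF = 0.936635, PV = 3.559214
  t = 2.5000: CF_t = 3.800000, DF = 0.921432, PV = 3.501440
  t = 3.0000: CF_t = 3.800000, DF = 0.906475, PV = 3.444604
  t = 3.5000: CF_t = 3.800000, DF = 0.891761, PV = 3.388691
  t = 4.0000: CF_t = 3.800000, DF = 0.877285, PV = 3.333685
  t = 4.5000: CF_t = 3.800000, DF = 0.863045, PV = 3.279572
  t = 5.0000: CF_t = 103.800000, DF = 0.849036, PV = 88.129950
Price P = sum_t PV_t = 119.671050
Macaulay numerator sum_t t * PV_t:
  t * PV_t at t = 0.5000: 1.869159
  t * PV_t at t = 1.0000: 3.677637
  t * PV_t at t = 1.5000: 5.426911
  t * PV_t at t = 2.0000: 7.118427
  t * PV_t at t = 2.5000: 8.753600
  t * PV_t at t = 3.0000: 10.333812
  t * PV_t at t = 3.5000: 11.860417
  t * PV_t at t = 4.0000: 13.334739
  t * PV_t at t = 4.5000: 14.758073
  t * PV_t at t = 5.0000: 440.649750
Macaulay duration D = (sum_t t * PV_t) / P = 517.782525 / 119.671050 = 4.326715

Answer: Macaulay duration = 4.3267 years


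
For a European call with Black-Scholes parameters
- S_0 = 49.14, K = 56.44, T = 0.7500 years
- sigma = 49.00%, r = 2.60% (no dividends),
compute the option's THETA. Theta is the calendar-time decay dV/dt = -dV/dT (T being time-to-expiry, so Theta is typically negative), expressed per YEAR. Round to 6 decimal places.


Answer: Theta = -5.980870

Derivation:
d1 = -0.0682622665; d2 = -0.4926147144
phi(d1) = 0.3980138793; exp(-qT) = 1.0000000000; exp(-rT) = 0.9806888952
Theta = -S*exp(-qT)*phi(d1)*sigma/(2*sqrt(T)) - r*K*exp(-rT)*N(d2) + q*S*exp(-qT)*N(d1)
N(d1) = 0.4727884305; N(d2) = 0.3111424246; sqrt(T) = 0.8660254038
Term 1 = -49.1400 * 1.0000000000 * 0.3980138793 * 0.4900 / (2 * 0.8660254038) = -5.5331038513
Term 2 = -0.0260 * 56.4400 * 0.9806888952 * 0.3111424246 = -0.4477657205
Term 3 = 0 (no dividend yield, q = 0)
Theta = -5.5331038513 + (-0.4477657205) + (0.0000000000) = -5.980870


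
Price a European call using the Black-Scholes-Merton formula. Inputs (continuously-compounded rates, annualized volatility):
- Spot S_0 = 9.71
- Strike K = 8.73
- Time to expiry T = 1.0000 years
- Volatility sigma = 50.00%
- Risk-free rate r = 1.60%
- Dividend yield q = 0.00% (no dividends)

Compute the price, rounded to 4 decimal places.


d1 = (ln(S/K) + (r - q + 0.5*sigma^2) * T) / (sigma * sqrt(T)) = 0.49478182
d2 = d1 - sigma * sqrt(T) = -0.00521818
exp(-rT) = 0.98412732; exp(-qT) = 1.00000000
C = S_0 * exp(-qT) * N(d1) - K * exp(-rT) * N(d2)
N(d1) = 0.68962293; N(d2) = 0.49791826
C = 9.7100 * 1.00000000 * 0.68962293 - 8.7300 * 0.98412732 * 0.49791826 = 2.4184

Answer: Price = 2.4184


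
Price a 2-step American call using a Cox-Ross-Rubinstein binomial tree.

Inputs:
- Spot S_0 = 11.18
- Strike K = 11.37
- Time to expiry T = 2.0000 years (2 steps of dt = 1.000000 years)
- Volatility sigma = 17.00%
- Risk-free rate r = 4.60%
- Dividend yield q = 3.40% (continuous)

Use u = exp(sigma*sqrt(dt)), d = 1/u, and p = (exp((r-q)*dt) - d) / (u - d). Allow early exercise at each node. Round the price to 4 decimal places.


dt = T/N = 1.000000
u = exp(sigma*sqrt(dt)) = 1.185305; d = 1/u = 0.843665
p = (exp((r-q)*dt) - d) / (u - d) = 0.492938
Discount per step: exp(-r*dt) = 0.955042
Stock lattice S(k, i) with i counting down-moves:
  k=0: S(0,0) = 11.1800
  k=1: S(1,0) = 13.2517; S(1,1) = 9.4322
  k=2: S(2,0) = 15.7073; S(2,1) = 11.1800; S(2,2) = 7.9576
Terminal payoffs V(N, i) = max(S_T - K, 0):
  V(2,0) = 4.337314; V(2,1) = 0.000000; V(2,2) = 0.000000
Backward induction: V(k, i) = exp(-r*dt) * [p * V(k+1, i) + (1-p) * V(k+1, i+1)]; then take max(V_cont, immediate exercise) for American.
  V(1,0) = exp(-r*dt) * [p*4.337314 + (1-p)*0.000000] = 2.041907; exercise = 1.881708; V(1,0) = max -> 2.041907
  V(1,1) = exp(-r*dt) * [p*0.000000 + (1-p)*0.000000] = 0.000000; exercise = 0.000000; V(1,1) = max -> 0.000000
  V(0,0) = exp(-r*dt) * [p*2.041907 + (1-p)*0.000000] = 0.961282; exercise = 0.000000; V(0,0) = max -> 0.961282

Answer: Price = V(0,0) = 0.9613


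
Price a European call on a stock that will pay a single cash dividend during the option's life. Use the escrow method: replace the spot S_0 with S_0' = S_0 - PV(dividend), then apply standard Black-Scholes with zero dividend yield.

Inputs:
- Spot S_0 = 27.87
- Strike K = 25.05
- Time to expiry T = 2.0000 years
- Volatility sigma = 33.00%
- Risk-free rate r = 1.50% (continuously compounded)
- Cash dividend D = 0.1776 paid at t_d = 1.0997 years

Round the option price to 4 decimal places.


Answer: Price = 6.6728

Derivation:
PV(D) = D * exp(-r * t_d) = 0.1776 * 0.98363981 = 0.17469443
S_0' = S_0 - PV(D) = 27.8700 - 0.17469443 = 27.69530557
d1 = (ln(S_0'/K) + (r + sigma^2/2)*T) / (sigma*sqrt(T)) = 0.51273619
d2 = d1 - sigma*sqrt(T) = 0.04604572
exp(-rT) = 0.97044553
N(d1) = 0.69593207; N(d2) = 0.51836309
C = S_0' * N(d1) - K * exp(-rT) * N(d2) = 27.69530557 * 0.69593207 - 25.0500 * 0.97044553 * 0.51836309 = 6.6728


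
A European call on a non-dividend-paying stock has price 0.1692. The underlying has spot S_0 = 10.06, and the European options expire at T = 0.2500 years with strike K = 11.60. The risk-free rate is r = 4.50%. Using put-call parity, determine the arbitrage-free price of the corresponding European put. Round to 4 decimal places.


Put-call parity: C - P = S_0 * exp(-qT) - K * exp(-rT).
S_0 * exp(-qT) = 10.0600 * 1.00000000 = 10.06000000
K * exp(-rT) = 11.6000 * 0.98881304 = 11.47023132
P = C - S*exp(-qT) + K*exp(-rT)
P = 0.1692 - 10.06000000 + 11.47023132 = 1.5794

Answer: Put price = 1.5794


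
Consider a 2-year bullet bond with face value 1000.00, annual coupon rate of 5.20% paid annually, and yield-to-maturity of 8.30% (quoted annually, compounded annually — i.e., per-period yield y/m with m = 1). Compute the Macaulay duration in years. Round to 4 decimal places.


Coupon per period c = face * coupon_rate / m = 52.000000
Periods per year m = 1; per-period yield y/m = 0.083000
Number of cashflows N = 2
Cashflows (t years, CF_t, discount factor 1/(1+y/m)^(m*t), PV):
  t = 1.0000: CF_t = 52.000000, DF = 0.923361, PV = 48.014774
  t = 2.0000: CF_t = 1052.000000, DF = 0.852596, PV = 896.930571
Price P = sum_t PV_t = 944.945344
Macaulay numerator sum_t t * PV_t:
  t * PV_t at t = 1.0000: 48.014774
  t * PV_t at t = 2.0000: 1793.861141
Macaulay duration D = (sum_t t * PV_t) / P = 1841.875915 / 944.945344 = 1.949188

Answer: Macaulay duration = 1.9492 years


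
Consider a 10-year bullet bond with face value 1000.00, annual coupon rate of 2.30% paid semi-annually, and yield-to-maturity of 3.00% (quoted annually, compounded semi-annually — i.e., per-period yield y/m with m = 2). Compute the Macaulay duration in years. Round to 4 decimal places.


Coupon per period c = face * coupon_rate / m = 11.500000
Periods per year m = 2; per-period yield y/m = 0.015000
Number of cashflows N = 20
Cashflows (t years, CF_t, discount factor 1/(1+y/m)^(m*t), PV):
  t = 0.5000: CF_t = 11.500000, DF = 0.985222, PV = 11.330049
  t = 1.0000: CF_t = 11.500000, DF = 0.970662, PV = 11.162610
  t = 1.5000: CF_t = 11.500000, DF = 0.956317, PV = 10.997645
  t = 2.0000: CF_t = 11.500000, DF = 0.942184, PV = 10.835119
  t = 2.5000: CF_t = 11.500000, DF = 0.928260, PV = 10.674994
  t = 3.0000: CF_t = 11.500000, DF = 0.914542, PV = 10.517235
  t = 3.5000: CF_t = 11.500000, DF = 0.901027, PV = 10.361808
  t = 4.0000: CF_t = 11.500000, DF = 0.887711, PV = 10.208678
  t = 4.5000: CF_t = 11.500000, DF = 0.874592, PV = 10.057811
  t = 5.0000: CF_t = 11.500000, DF = 0.861667, PV = 9.909173
  t = 5.5000: CF_t = 11.500000, DF = 0.848933, PV = 9.762732
  t = 6.0000: CF_t = 11.500000, DF = 0.836387, PV = 9.618455
  t = 6.5000: CF_t = 11.500000, DF = 0.824027, PV = 9.476311
  t = 7.0000: CF_t = 11.500000, DF = 0.811849, PV = 9.336267
  t = 7.5000: CF_t = 11.500000, DF = 0.799852, PV = 9.198292
  t = 8.0000: CF_t = 11.500000, DF = 0.788031, PV = 9.062357
  t = 8.5000: CF_t = 11.500000, DF = 0.776385, PV = 8.928430
  t = 9.0000: CF_t = 11.500000, DF = 0.764912, PV = 8.796483
  t = 9.5000: CF_t = 11.500000, DF = 0.753607, PV = 8.666486
  t = 10.0000: CF_t = 1011.500000, DF = 0.742470, PV = 751.008828
Price P = sum_t PV_t = 939.909764
Macaulay numerator sum_t t * PV_t:
  t * PV_t at t = 0.5000: 5.665025
  t * PV_t at t = 1.0000: 11.162610
  t * PV_t at t = 1.5000: 16.496468
  t * PV_t at t = 2.0000: 21.670237
  t * PV_t at t = 2.5000: 26.687484
  t * PV_t at t = 3.0000: 31.551706
  t * PV_t at t = 3.5000: 36.266328
  t * PV_t at t = 4.0000: 40.834712
  t * PV_t at t = 4.5000: 45.260148
  t * PV_t at t = 5.0000: 49.545866
  t * PV_t at t = 5.5000: 53.695027
  t * PV_t at t = 6.0000: 57.710732
  t * PV_t at t = 6.5000: 61.596019
  t * PV_t at t = 7.0000: 65.353867
  t * PV_t at t = 7.5000: 68.987192
  t * PV_t at t = 8.0000: 72.498856
  t * PV_t at t = 8.5000: 75.891659
  t * PV_t at t = 9.0000: 79.168349
  t * PV_t at t = 9.5000: 82.331617
  t * PV_t at t = 10.0000: 7510.088280
Macaulay duration D = (sum_t t * PV_t) / P = 8412.462183 / 939.909764 = 8.950287

Answer: Macaulay duration = 8.9503 years


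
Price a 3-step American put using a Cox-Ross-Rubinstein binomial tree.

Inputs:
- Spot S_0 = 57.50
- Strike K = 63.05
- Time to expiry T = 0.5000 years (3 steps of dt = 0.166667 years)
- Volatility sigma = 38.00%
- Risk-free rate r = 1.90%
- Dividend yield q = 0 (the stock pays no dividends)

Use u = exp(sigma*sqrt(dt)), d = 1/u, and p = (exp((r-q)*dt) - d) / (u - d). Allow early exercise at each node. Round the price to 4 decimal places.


Answer: Price = V(0,0) = 9.4019

Derivation:
dt = T/N = 0.166667
u = exp(sigma*sqrt(dt)) = 1.167815; d = 1/u = 0.856300
p = (exp((r-q)*dt) - d) / (u - d) = 0.471476
Discount per step: exp(-r*dt) = 0.996838
Stock lattice S(k, i) with i counting down-moves:
  k=0: S(0,0) = 57.5000
  k=1: S(1,0) = 67.1494; S(1,1) = 49.2373
  k=2: S(2,0) = 78.4180; S(2,1) = 57.5000; S(2,2) = 42.1619
  k=3: S(3,0) = 91.5777; S(3,1) = 67.1494; S(3,2) = 49.2373; S(3,3) = 36.1032
Terminal payoffs V(N, i) = max(K - S_T, 0):
  V(3,0) = 0.000000; V(3,1) = 0.000000; V(3,2) = 13.812743; V(3,3) = 26.946786
Backward induction: V(k, i) = exp(-r*dt) * [p * V(k+1, i) + (1-p) * V(k+1, i+1)]; then take max(V_cont, immediate exercise) for American.
  V(2,0) = exp(-r*dt) * [p*0.000000 + (1-p)*0.000000] = 0.000000; exercise = 0.000000; V(2,0) = max -> 0.000000
  V(2,1) = exp(-r*dt) * [p*0.000000 + (1-p)*13.812743] = 7.277292; exercise = 5.550000; V(2,1) = max -> 7.277292
  V(2,2) = exp(-r*dt) * [p*13.812743 + (1-p)*26.946786] = 20.688788; exercise = 20.888130; V(2,2) = max -> 20.888130
  V(1,0) = exp(-r*dt) * [p*0.000000 + (1-p)*7.277292] = 3.834066; exercise = 0.000000; V(1,0) = max -> 3.834066
  V(1,1) = exp(-r*dt) * [p*7.277292 + (1-p)*20.888130] = 14.425201; exercise = 13.812743; V(1,1) = max -> 14.425201
  V(0,0) = exp(-r*dt) * [p*3.834066 + (1-p)*14.425201] = 9.401921; exercise = 5.550000; V(0,0) = max -> 9.401921


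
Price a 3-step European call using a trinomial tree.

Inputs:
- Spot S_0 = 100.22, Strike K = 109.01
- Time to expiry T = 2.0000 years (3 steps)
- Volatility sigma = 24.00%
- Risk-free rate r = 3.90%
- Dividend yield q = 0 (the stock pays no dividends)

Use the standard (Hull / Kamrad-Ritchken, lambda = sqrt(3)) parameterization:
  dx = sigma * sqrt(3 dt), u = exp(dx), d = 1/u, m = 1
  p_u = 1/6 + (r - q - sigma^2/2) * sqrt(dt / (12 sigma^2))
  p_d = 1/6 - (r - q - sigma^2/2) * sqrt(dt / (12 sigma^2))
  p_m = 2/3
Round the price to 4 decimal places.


dt = T/N = 0.666667; dx = sigma*sqrt(3*dt) = 0.339411
u = exp(dx) = 1.404121; d = 1/u = 0.712189
p_u = 0.176684, p_m = 0.666667, p_d = 0.156649
Discount per step: exp(-r*dt) = 0.974335
Stock lattice S(k, j) with j the centered position index:
  k=0: S(0,+0) = 100.2200
  k=1: S(1,-1) = 71.3756; S(1,+0) = 100.2200; S(1,+1) = 140.7210
  k=2: S(2,-2) = 50.8330; S(2,-1) = 71.3756; S(2,+0) = 100.2200; S(2,+1) = 140.7210; S(2,+2) = 197.5892
  k=3: S(3,-3) = 36.2027; S(3,-2) = 50.8330; S(3,-1) = 71.3756; S(3,+0) = 100.2200; S(3,+1) = 140.7210; S(3,+2) = 197.5892; S(3,+3) = 277.4391
Terminal payoffs V(N, j) = max(S_T - K, 0):
  V(3,-3) = 0.000000; V(3,-2) = 0.000000; V(3,-1) = 0.000000; V(3,+0) = 0.000000; V(3,+1) = 31.710974; V(3,+2) = 88.579230; V(3,+3) = 168.429124
Backward induction: V(k, j) = exp(-r*dt) * [p_u * V(k+1, j+1) + p_m * V(k+1, j) + p_d * V(k+1, j-1)]
  V(2,-2) = exp(-r*dt) * [p_u*0.000000 + p_m*0.000000 + p_d*0.000000] = 0.000000
  V(2,-1) = exp(-r*dt) * [p_u*0.000000 + p_m*0.000000 + p_d*0.000000] = 0.000000
  V(2,+0) = exp(-r*dt) * [p_u*31.710974 + p_m*0.000000 + p_d*0.000000] = 5.459026
  V(2,+1) = exp(-r*dt) * [p_u*88.579230 + p_m*31.710974 + p_d*0.000000] = 35.846941
  V(2,+2) = exp(-r*dt) * [p_u*168.429124 + p_m*88.579230 + p_d*31.710974] = 91.372225
  V(1,-1) = exp(-r*dt) * [p_u*5.459026 + p_m*0.000000 + p_d*0.000000] = 0.939768
  V(1,+0) = exp(-r*dt) * [p_u*35.846941 + p_m*5.459026 + p_d*0.000000] = 9.716978
  V(1,+1) = exp(-r*dt) * [p_u*91.372225 + p_m*35.846941 + p_d*5.459026] = 39.847504
  V(0,+0) = exp(-r*dt) * [p_u*39.847504 + p_m*9.716978 + p_d*0.939768] = 13.314889

Answer: Price = V(0,0) = 13.3149


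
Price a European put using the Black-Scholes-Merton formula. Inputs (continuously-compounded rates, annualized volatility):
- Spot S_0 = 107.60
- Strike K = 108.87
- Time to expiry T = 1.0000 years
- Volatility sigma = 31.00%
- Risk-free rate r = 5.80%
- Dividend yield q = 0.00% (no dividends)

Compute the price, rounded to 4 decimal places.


d1 = (ln(S/K) + (r - q + 0.5*sigma^2) * T) / (sigma * sqrt(T)) = 0.30424561
d2 = d1 - sigma * sqrt(T) = -0.00575439
exp(-rT) = 0.94364995; exp(-qT) = 1.00000000
P = K * exp(-rT) * N(-d2) - S_0 * exp(-qT) * N(-d1)
N(-d1) = 0.38047039; N(-d2) = 0.50229566
P = 108.8700 * 0.94364995 * 0.50229566 - 107.6000 * 1.00000000 * 0.38047039 = 10.6648

Answer: Price = 10.6648


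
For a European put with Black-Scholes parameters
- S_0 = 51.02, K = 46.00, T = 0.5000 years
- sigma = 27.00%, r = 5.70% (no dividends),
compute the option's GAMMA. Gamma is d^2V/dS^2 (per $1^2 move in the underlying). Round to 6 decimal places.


d1 = 0.7872524439; d2 = 0.5963336130
phi(d1) = 0.2926371778; exp(-qT) = 1.0000000000; exp(-rT) = 0.9719022941
Gamma = exp(-qT) * phi(d1) / (S * sigma * sqrt(T)) = 1.0000000000 * 0.2926371778 / (51.0200 * 0.2700 * 0.7071067812) = 0.030043

Answer: Gamma = 0.030043


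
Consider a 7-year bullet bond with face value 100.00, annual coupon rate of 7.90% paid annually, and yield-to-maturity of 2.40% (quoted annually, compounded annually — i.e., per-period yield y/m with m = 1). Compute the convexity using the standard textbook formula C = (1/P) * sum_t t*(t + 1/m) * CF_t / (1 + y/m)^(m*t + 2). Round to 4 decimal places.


Answer: Convexity = 41.7259

Derivation:
Coupon per period c = face * coupon_rate / m = 7.900000
Periods per year m = 1; per-period yield y/m = 0.024000
Number of cashflows N = 7
Cashflows (t years, CF_t, discount factor 1/(1+y/m)^(m*t), PV):
  t = 1.0000: CF_t = 7.900000, DF = 0.976562, PV = 7.714844
  t = 2.0000: CF_t = 7.900000, DF = 0.953674, PV = 7.534027
  t = 3.0000: CF_t = 7.900000, DF = 0.931323, PV = 7.357448
  t = 4.0000: CF_t = 7.900000, DF = 0.909495, PV = 7.185008
  t = 5.0000: CF_t = 7.900000, DF = 0.888178, PV = 7.016610
  t = 6.0000: CF_t = 7.900000, DF = 0.867362, PV = 6.852158
  t = 7.0000: CF_t = 107.900000, DF = 0.847033, PV = 91.394855
Price P = sum_t PV_t = 135.054950
Convexity numerator sum_t t*(t + 1/m) * CF_t / (1+y/m)^(m*t + 2):
  t = 1.0000: term = 14.714897
  t = 2.0000: term = 43.110049
  t = 3.0000: term = 84.199314
  t = 4.0000: term = 137.043155
  t = 5.0000: term = 200.746808
  t = 6.0000: term = 274.458527
  t = 7.0000: term = 4881.011849
Convexity = (1/P) * sum = 5635.284599 / 135.054950 = 41.725865


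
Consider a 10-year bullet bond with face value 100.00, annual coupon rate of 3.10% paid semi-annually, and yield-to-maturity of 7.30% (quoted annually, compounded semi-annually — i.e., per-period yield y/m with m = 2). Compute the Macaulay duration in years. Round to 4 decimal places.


Coupon per period c = face * coupon_rate / m = 1.550000
Periods per year m = 2; per-period yield y/m = 0.036500
Number of cashflows N = 20
Cashflows (t years, CF_t, discount factor 1/(1+y/m)^(m*t), PV):
  t = 0.5000: CF_t = 1.550000, DF = 0.964785, PV = 1.495417
  t = 1.0000: CF_t = 1.550000, DF = 0.930811, PV = 1.442757
  t = 1.5000: CF_t = 1.550000, DF = 0.898033, PV = 1.391950
  t = 2.0000: CF_t = 1.550000, DF = 0.866409, PV = 1.342933
  t = 2.5000: CF_t = 1.550000, DF = 0.835898, PV = 1.295642
  t = 3.0000: CF_t = 1.550000, DF = 0.806462, PV = 1.250017
  t = 3.5000: CF_t = 1.550000, DF = 0.778063, PV = 1.205998
  t = 4.0000: CF_t = 1.550000, DF = 0.750664, PV = 1.163529
  t = 4.5000: CF_t = 1.550000, DF = 0.724230, PV = 1.122556
  t = 5.0000: CF_t = 1.550000, DF = 0.698726, PV = 1.083025
  t = 5.5000: CF_t = 1.550000, DF = 0.674121, PV = 1.044887
  t = 6.0000: CF_t = 1.550000, DF = 0.650382, PV = 1.008092
  t = 6.5000: CF_t = 1.550000, DF = 0.627479, PV = 0.972592
  t = 7.0000: CF_t = 1.550000, DF = 0.605382, PV = 0.938343
  t = 7.5000: CF_t = 1.550000, DF = 0.584064, PV = 0.905299
  t = 8.0000: CF_t = 1.550000, DF = 0.563496, PV = 0.873419
  t = 8.5000: CF_t = 1.550000, DF = 0.543653, PV = 0.842662
  t = 9.0000: CF_t = 1.550000, DF = 0.524508, PV = 0.812988
  t = 9.5000: CF_t = 1.550000, DF = 0.506038, PV = 0.784359
  t = 10.0000: CF_t = 101.550000, DF = 0.488218, PV = 49.578548
Price P = sum_t PV_t = 70.555014
Macaulay numerator sum_t t * PV_t:
  t * PV_t at t = 0.5000: 0.747709
  t * PV_t at t = 1.0000: 1.442757
  t * PV_t at t = 1.5000: 2.087926
  t * PV_t at t = 2.0000: 2.685867
  t * PV_t at t = 2.5000: 3.239106
  t * PV_t at t = 3.0000: 3.750050
  t * PV_t at t = 3.5000: 4.220993
  t * PV_t at t = 4.0000: 4.654116
  t * PV_t at t = 4.5000: 5.051501
  t * PV_t at t = 5.0000: 5.415127
  t * PV_t at t = 5.5000: 5.746879
  t * PV_t at t = 6.0000: 6.048550
  t * PV_t at t = 6.5000: 6.321848
  t * PV_t at t = 7.0000: 6.568398
  t * PV_t at t = 7.5000: 6.789743
  t * PV_t at t = 8.0000: 6.987355
  t * PV_t at t = 8.5000: 7.162628
  t * PV_t at t = 9.0000: 7.316893
  t * PV_t at t = 9.5000: 7.451410
  t * PV_t at t = 10.0000: 495.785475
Macaulay duration D = (sum_t t * PV_t) / P = 589.474331 / 70.555014 = 8.354818

Answer: Macaulay duration = 8.3548 years


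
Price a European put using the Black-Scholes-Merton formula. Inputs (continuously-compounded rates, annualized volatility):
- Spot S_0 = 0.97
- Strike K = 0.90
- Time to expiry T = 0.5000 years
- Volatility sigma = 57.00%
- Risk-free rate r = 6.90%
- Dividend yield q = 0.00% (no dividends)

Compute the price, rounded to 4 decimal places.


d1 = (ln(S/K) + (r - q + 0.5*sigma^2) * T) / (sigma * sqrt(T)) = 0.47295844
d2 = d1 - sigma * sqrt(T) = 0.06990757
exp(-rT) = 0.96608834; exp(-qT) = 1.00000000
P = K * exp(-rT) * N(-d2) - S_0 * exp(-qT) * N(-d1)
N(-d1) = 0.31812142; N(-d2) = 0.47213361
P = 0.9000 * 0.96608834 * 0.47213361 - 0.9700 * 1.00000000 * 0.31812142 = 0.1019

Answer: Price = 0.1019


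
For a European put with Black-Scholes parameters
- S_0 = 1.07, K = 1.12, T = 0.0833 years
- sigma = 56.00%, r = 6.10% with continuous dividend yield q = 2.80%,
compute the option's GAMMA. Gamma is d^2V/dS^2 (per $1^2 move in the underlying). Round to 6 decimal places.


Answer: Gamma = 2.262514

Derivation:
d1 = -0.1847459244; d2 = -0.3463716649
phi(d1) = 0.3921918830; exp(-qT) = 0.9976703179; exp(-rT) = 0.9949315880
Gamma = exp(-qT) * phi(d1) / (S * sigma * sqrt(T)) = 0.9976703179 * 0.3921918830 / (1.0700 * 0.5600 * 0.2886173938) = 2.262514


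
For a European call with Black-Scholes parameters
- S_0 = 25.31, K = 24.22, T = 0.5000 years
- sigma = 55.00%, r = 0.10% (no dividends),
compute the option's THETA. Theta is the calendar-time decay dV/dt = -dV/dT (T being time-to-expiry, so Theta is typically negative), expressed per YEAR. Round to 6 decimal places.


Answer: Theta = -3.755246

Derivation:
d1 = 0.3089306752; d2 = -0.0799780545
phi(d1) = 0.3803521997; exp(-qT) = 1.0000000000; exp(-rT) = 0.9995001250
Theta = -S*exp(-qT)*phi(d1)*sigma/(2*sqrt(T)) - r*K*exp(-rT)*N(d2) + q*S*exp(-qT)*N(d1)
N(d1) = 0.6213128690; N(d2) = 0.4681273550; sqrt(T) = 0.7071067812
Term 1 = -25.3100 * 1.0000000000 * 0.3803521997 * 0.5500 / (2 * 0.7071067812) = -3.7439131802
Term 2 = -0.0010 * 24.2200 * 0.9995001250 * 0.4681273550 = -0.0113323769
Term 3 = 0 (no dividend yield, q = 0)
Theta = -3.7439131802 + (-0.0113323769) + (0.0000000000) = -3.755246


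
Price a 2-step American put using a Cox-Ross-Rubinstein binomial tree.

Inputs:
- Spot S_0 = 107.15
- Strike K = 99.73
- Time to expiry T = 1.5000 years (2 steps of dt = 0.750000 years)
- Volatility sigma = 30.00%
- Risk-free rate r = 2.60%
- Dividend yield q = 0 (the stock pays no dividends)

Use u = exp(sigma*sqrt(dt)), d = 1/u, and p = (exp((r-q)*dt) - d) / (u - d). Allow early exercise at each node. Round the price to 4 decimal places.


dt = T/N = 0.750000
u = exp(sigma*sqrt(dt)) = 1.296681; d = 1/u = 0.771200
p = (exp((r-q)*dt) - d) / (u - d) = 0.472884
Discount per step: exp(-r*dt) = 0.980689
Stock lattice S(k, i) with i counting down-moves:
  k=0: S(0,0) = 107.1500
  k=1: S(1,0) = 138.9393; S(1,1) = 82.6341
  k=2: S(2,0) = 180.1599; S(2,1) = 107.1500; S(2,2) = 63.7274
Terminal payoffs V(N, i) = max(K - S_T, 0):
  V(2,0) = 0.000000; V(2,1) = 0.000000; V(2,2) = 36.002608
Backward induction: V(k, i) = exp(-r*dt) * [p * V(k+1, i) + (1-p) * V(k+1, i+1)]; then take max(V_cont, immediate exercise) for American.
  V(1,0) = exp(-r*dt) * [p*0.000000 + (1-p)*0.000000] = 0.000000; exercise = 0.000000; V(1,0) = max -> 0.000000
  V(1,1) = exp(-r*dt) * [p*0.000000 + (1-p)*36.002608] = 18.611071; exercise = 17.095927; V(1,1) = max -> 18.611071
  V(0,0) = exp(-r*dt) * [p*0.000000 + (1-p)*18.611071] = 9.620747; exercise = 0.000000; V(0,0) = max -> 9.620747

Answer: Price = V(0,0) = 9.6207


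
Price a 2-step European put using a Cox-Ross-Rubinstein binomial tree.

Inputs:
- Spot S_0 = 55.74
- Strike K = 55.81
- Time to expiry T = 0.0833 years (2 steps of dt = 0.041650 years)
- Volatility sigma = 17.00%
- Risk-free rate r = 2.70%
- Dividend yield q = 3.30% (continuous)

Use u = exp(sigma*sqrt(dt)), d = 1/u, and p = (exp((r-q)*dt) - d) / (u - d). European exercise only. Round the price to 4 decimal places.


dt = T/N = 0.041650
u = exp(sigma*sqrt(dt)) = 1.035303; d = 1/u = 0.965901
p = (exp((r-q)*dt) - d) / (u - d) = 0.487727
Discount per step: exp(-r*dt) = 0.998876
Stock lattice S(k, i) with i counting down-moves:
  k=0: S(0,0) = 55.7400
  k=1: S(1,0) = 57.7078; S(1,1) = 53.8393
  k=2: S(2,0) = 59.7451; S(2,1) = 55.7400; S(2,2) = 52.0034
Terminal payoffs V(N, i) = max(K - S_T, 0):
  V(2,0) = 0.000000; V(2,1) = 0.070000; V(2,2) = 3.806569
Backward induction: V(k, i) = exp(-r*dt) * [p * V(k+1, i) + (1-p) * V(k+1, i+1)].
  V(1,0) = exp(-r*dt) * [p*0.000000 + (1-p)*0.070000] = 0.035819
  V(1,1) = exp(-r*dt) * [p*0.070000 + (1-p)*3.806569] = 1.981913
  V(0,0) = exp(-r*dt) * [p*0.035819 + (1-p)*1.981913] = 1.031590

Answer: Price = V(0,0) = 1.0316


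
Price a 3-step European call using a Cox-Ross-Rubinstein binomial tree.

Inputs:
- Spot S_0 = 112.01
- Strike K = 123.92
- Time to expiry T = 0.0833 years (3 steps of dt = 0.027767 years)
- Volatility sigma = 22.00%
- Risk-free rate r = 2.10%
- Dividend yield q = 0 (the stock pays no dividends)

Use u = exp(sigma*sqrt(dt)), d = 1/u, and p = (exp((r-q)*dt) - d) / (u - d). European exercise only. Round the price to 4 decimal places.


Answer: Price = V(0,0) = 0.1377

Derivation:
dt = T/N = 0.027767
u = exp(sigma*sqrt(dt)) = 1.037340; d = 1/u = 0.964004
p = (exp((r-q)*dt) - d) / (u - d) = 0.498790
Discount per step: exp(-r*dt) = 0.999417
Stock lattice S(k, i) with i counting down-moves:
  k=0: S(0,0) = 112.0100
  k=1: S(1,0) = 116.1924; S(1,1) = 107.9781
  k=2: S(2,0) = 120.5310; S(2,1) = 112.0100; S(2,2) = 104.0914
  k=3: S(3,0) = 125.0316; S(3,1) = 116.1924; S(3,2) = 107.9781; S(3,3) = 100.3446
Terminal payoffs V(N, i) = max(S_T - K, 0):
  V(3,0) = 1.111556; V(3,1) = 0.000000; V(3,2) = 0.000000; V(3,3) = 0.000000
Backward induction: V(k, i) = exp(-r*dt) * [p * V(k+1, i) + (1-p) * V(k+1, i+1)].
  V(2,0) = exp(-r*dt) * [p*1.111556 + (1-p)*0.000000] = 0.554109
  V(2,1) = exp(-r*dt) * [p*0.000000 + (1-p)*0.000000] = 0.000000
  V(2,2) = exp(-r*dt) * [p*0.000000 + (1-p)*0.000000] = 0.000000
  V(1,0) = exp(-r*dt) * [p*0.554109 + (1-p)*0.000000] = 0.276223
  V(1,1) = exp(-r*dt) * [p*0.000000 + (1-p)*0.000000] = 0.000000
  V(0,0) = exp(-r*dt) * [p*0.276223 + (1-p)*0.000000] = 0.137697


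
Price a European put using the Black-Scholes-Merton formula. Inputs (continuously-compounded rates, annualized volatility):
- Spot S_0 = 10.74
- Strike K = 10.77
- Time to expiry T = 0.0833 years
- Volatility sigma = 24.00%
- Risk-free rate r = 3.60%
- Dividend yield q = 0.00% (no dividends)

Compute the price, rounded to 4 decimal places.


d1 = (ln(S/K) + (r - q + 0.5*sigma^2) * T) / (sigma * sqrt(T)) = 0.03765709
d2 = d1 - sigma * sqrt(T) = -0.03161108
exp(-rT) = 0.99700569; exp(-qT) = 1.00000000
P = K * exp(-rT) * N(-d2) - S_0 * exp(-qT) * N(-d1)
N(-d1) = 0.48498054; N(-d2) = 0.51260890
P = 10.7700 * 0.99700569 * 0.51260890 - 10.7400 * 1.00000000 * 0.48498054 = 0.2956

Answer: Price = 0.2956


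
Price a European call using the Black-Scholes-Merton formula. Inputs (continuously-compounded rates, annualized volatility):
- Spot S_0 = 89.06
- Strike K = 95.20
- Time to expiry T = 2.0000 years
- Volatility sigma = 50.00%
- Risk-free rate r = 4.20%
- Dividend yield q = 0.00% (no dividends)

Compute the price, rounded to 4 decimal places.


d1 = (ln(S/K) + (r - q + 0.5*sigma^2) * T) / (sigma * sqrt(T)) = 0.37806222
d2 = d1 - sigma * sqrt(T) = -0.32904456
exp(-rT) = 0.91943126; exp(-qT) = 1.00000000
C = S_0 * exp(-qT) * N(d1) - K * exp(-rT) * N(d2)
N(d1) = 0.64730781; N(d2) = 0.37106100
C = 89.0600 * 1.00000000 * 0.64730781 - 95.2000 * 0.91943126 * 0.37106100 = 25.1703

Answer: Price = 25.1703


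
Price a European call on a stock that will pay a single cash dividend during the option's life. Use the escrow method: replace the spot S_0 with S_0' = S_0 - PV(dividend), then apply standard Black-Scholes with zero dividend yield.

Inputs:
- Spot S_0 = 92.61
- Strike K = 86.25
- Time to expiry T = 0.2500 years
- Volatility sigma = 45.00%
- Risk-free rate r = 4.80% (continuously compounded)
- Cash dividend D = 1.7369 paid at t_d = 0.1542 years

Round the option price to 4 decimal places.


PV(D) = D * exp(-r * t_d) = 1.7369 * 0.99262572 = 1.72409162
S_0' = S_0 - PV(D) = 92.6100 - 1.72409162 = 90.88590838
d1 = (ln(S_0'/K) + (r + sigma^2/2)*T) / (sigma*sqrt(T)) = 0.39852182
d2 = d1 - sigma*sqrt(T) = 0.17352182
exp(-rT) = 0.98807171
N(d1) = 0.65487721; N(d2) = 0.56887936
C = S_0' * N(d1) - K * exp(-rT) * N(d2) = 90.88590838 * 0.65487721 - 86.2500 * 0.98807171 * 0.56887936 = 11.0385

Answer: Price = 11.0385


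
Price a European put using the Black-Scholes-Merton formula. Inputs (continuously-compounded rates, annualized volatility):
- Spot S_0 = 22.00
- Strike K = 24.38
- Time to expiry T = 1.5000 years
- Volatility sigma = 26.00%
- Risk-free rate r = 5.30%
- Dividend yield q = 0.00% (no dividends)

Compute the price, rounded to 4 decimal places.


d1 = (ln(S/K) + (r - q + 0.5*sigma^2) * T) / (sigma * sqrt(T)) = 0.08629530
d2 = d1 - sigma * sqrt(T) = -0.23213836
exp(-rT) = 0.92357802; exp(-qT) = 1.00000000
P = K * exp(-rT) * N(-d2) - S_0 * exp(-qT) * N(-d1)
N(-d1) = 0.46561584; N(-d2) = 0.59178473
P = 24.3800 * 0.92357802 * 0.59178473 - 22.0000 * 1.00000000 * 0.46561584 = 3.0816

Answer: Price = 3.0816


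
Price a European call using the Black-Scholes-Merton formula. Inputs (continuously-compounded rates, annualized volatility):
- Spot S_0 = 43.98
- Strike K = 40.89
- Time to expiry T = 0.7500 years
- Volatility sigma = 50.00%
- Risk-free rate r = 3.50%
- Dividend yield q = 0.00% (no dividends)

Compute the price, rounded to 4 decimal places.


d1 = (ln(S/K) + (r - q + 0.5*sigma^2) * T) / (sigma * sqrt(T)) = 0.44536673
d2 = d1 - sigma * sqrt(T) = 0.01235403
exp(-rT) = 0.97409154; exp(-qT) = 1.00000000
C = S_0 * exp(-qT) * N(d1) - K * exp(-rT) * N(d2)
N(d1) = 0.67197262; N(d2) = 0.50492842
C = 43.9800 * 1.00000000 * 0.67197262 - 40.8900 * 0.97409154 * 0.50492842 = 9.4418

Answer: Price = 9.4418


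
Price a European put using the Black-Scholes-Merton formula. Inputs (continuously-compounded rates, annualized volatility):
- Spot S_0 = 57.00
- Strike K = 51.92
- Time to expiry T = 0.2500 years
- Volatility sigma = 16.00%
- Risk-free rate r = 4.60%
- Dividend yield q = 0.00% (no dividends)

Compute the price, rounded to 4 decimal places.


d1 = (ln(S/K) + (r - q + 0.5*sigma^2) * T) / (sigma * sqrt(T)) = 1.35058994
d2 = d1 - sigma * sqrt(T) = 1.27058994
exp(-rT) = 0.98856587; exp(-qT) = 1.00000000
P = K * exp(-rT) * N(-d2) - S_0 * exp(-qT) * N(-d1)
N(-d1) = 0.08841341; N(-d2) = 0.10193728
P = 51.9200 * 0.98856587 * 0.10193728 - 57.0000 * 1.00000000 * 0.08841341 = 0.1925

Answer: Price = 0.1925


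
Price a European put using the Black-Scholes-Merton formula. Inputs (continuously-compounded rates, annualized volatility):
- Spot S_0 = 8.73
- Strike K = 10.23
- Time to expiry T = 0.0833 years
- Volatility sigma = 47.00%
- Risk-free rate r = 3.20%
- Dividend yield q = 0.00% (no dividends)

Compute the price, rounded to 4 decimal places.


Answer: Price = 1.5523

Derivation:
d1 = (ln(S/K) + (r - q + 0.5*sigma^2) * T) / (sigma * sqrt(T)) = -1.08140756
d2 = d1 - sigma * sqrt(T) = -1.21705774
exp(-rT) = 0.99733795; exp(-qT) = 1.00000000
P = K * exp(-rT) * N(-d2) - S_0 * exp(-qT) * N(-d1)
N(-d1) = 0.86024207; N(-d2) = 0.88820888
P = 10.2300 * 0.99733795 * 0.88820888 - 8.7300 * 1.00000000 * 0.86024207 = 1.5523


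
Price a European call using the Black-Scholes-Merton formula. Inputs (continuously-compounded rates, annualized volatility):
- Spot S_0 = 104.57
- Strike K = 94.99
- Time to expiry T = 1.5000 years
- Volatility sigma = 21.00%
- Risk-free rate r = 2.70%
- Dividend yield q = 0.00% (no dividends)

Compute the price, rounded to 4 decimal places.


d1 = (ln(S/K) + (r - q + 0.5*sigma^2) * T) / (sigma * sqrt(T)) = 0.65965179
d2 = d1 - sigma * sqrt(T) = 0.40245537
exp(-rT) = 0.96030916; exp(-qT) = 1.00000000
C = S_0 * exp(-qT) * N(d1) - K * exp(-rT) * N(d2)
N(d1) = 0.74526134; N(d2) = 0.65632554
C = 104.5700 * 1.00000000 * 0.74526134 - 94.9900 * 0.96030916 * 0.65632554 = 18.0621

Answer: Price = 18.0621


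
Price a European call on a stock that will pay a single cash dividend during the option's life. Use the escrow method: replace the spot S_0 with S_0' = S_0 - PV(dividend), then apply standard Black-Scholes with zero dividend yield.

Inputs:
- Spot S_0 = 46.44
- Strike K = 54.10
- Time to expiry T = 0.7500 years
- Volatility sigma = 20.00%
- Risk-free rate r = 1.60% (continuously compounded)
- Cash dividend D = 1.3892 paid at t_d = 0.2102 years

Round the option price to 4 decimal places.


Answer: Price = 0.7243

Derivation:
PV(D) = D * exp(-r * t_d) = 1.3892 * 0.99664245 = 1.38453569
S_0' = S_0 - PV(D) = 46.4400 - 1.38453569 = 45.05546431
d1 = (ln(S_0'/K) + (r + sigma^2/2)*T) / (sigma*sqrt(T)) = -0.90031952
d2 = d1 - sigma*sqrt(T) = -1.07352460
exp(-rT) = 0.98807171
N(d1) = 0.18397512; N(d2) = 0.14151790
C = S_0' * N(d1) - K * exp(-rT) * N(d2) = 45.05546431 * 0.18397512 - 54.1000 * 0.98807171 * 0.14151790 = 0.7243


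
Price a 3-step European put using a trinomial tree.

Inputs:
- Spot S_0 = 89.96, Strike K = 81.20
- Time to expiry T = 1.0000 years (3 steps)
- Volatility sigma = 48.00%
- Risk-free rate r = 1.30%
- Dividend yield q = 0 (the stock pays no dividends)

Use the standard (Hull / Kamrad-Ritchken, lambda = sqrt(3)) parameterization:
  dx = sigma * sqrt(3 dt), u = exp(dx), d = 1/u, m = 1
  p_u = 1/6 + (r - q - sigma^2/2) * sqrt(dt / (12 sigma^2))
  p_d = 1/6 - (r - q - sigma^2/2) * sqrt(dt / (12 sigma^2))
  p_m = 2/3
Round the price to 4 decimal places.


Answer: Price = V(0,0) = 11.4592

Derivation:
dt = T/N = 0.333333; dx = sigma*sqrt(3*dt) = 0.480000
u = exp(dx) = 1.616074; d = 1/u = 0.618783
p_u = 0.131181, p_m = 0.666667, p_d = 0.202153
Discount per step: exp(-r*dt) = 0.995676
Stock lattice S(k, j) with j the centered position index:
  k=0: S(0,+0) = 89.9600
  k=1: S(1,-1) = 55.6658; S(1,+0) = 89.9600; S(1,+1) = 145.3821
  k=2: S(2,-2) = 34.4450; S(2,-1) = 55.6658; S(2,+0) = 89.9600; S(2,+1) = 145.3821; S(2,+2) = 234.9482
  k=3: S(3,-3) = 21.3140; S(3,-2) = 34.4450; S(3,-1) = 55.6658; S(3,+0) = 89.9600; S(3,+1) = 145.3821; S(3,+2) = 234.9482; S(3,+3) = 379.6938
Terminal payoffs V(N, j) = max(K - S_T, 0):
  V(3,-3) = 59.885979; V(3,-2) = 46.754956; V(3,-1) = 25.534246; V(3,+0) = 0.000000; V(3,+1) = 0.000000; V(3,+2) = 0.000000; V(3,+3) = 0.000000
Backward induction: V(k, j) = exp(-r*dt) * [p_u * V(k+1, j+1) + p_m * V(k+1, j) + p_d * V(k+1, j-1)]
  V(2,-2) = exp(-r*dt) * [p_u*25.534246 + p_m*46.754956 + p_d*59.885979] = 46.424077
  V(2,-1) = exp(-r*dt) * [p_u*0.000000 + p_m*25.534246 + p_d*46.754956] = 26.360000
  V(2,+0) = exp(-r*dt) * [p_u*0.000000 + p_m*0.000000 + p_d*25.534246] = 5.139499
  V(2,+1) = exp(-r*dt) * [p_u*0.000000 + p_m*0.000000 + p_d*0.000000] = 0.000000
  V(2,+2) = exp(-r*dt) * [p_u*0.000000 + p_m*0.000000 + p_d*0.000000] = 0.000000
  V(1,-1) = exp(-r*dt) * [p_u*5.139499 + p_m*26.360000 + p_d*46.424077] = 27.512811
  V(1,+0) = exp(-r*dt) * [p_u*0.000000 + p_m*5.139499 + p_d*26.360000] = 8.717224
  V(1,+1) = exp(-r*dt) * [p_u*0.000000 + p_m*0.000000 + p_d*5.139499] = 1.034472
  V(0,+0) = exp(-r*dt) * [p_u*1.034472 + p_m*8.717224 + p_d*27.512811] = 11.459212


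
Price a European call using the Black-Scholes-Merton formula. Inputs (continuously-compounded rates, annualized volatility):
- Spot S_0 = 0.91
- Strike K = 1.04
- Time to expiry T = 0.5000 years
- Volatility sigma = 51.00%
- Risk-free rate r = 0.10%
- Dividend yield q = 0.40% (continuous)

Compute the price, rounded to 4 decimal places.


d1 = (ln(S/K) + (r - q + 0.5*sigma^2) * T) / (sigma * sqrt(T)) = -0.19412547
d2 = d1 - sigma * sqrt(T) = -0.55474993
exp(-rT) = 0.99950012; exp(-qT) = 0.99800200
C = S_0 * exp(-qT) * N(d1) - K * exp(-rT) * N(d2)
N(d1) = 0.42303882; N(d2) = 0.28953286
C = 0.9100 * 0.99800200 * 0.42303882 - 1.0400 * 0.99950012 * 0.28953286 = 0.0832

Answer: Price = 0.0832
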